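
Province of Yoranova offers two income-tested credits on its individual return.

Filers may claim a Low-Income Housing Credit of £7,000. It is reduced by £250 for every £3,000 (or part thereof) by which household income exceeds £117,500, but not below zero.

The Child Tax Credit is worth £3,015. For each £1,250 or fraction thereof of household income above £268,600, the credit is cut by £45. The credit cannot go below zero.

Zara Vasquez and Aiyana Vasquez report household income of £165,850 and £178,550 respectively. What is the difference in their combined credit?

£1,000

Zara (£165,850): Low-Income Housing Credit: income exceeds £117,500 by £48,350, which is 17 full-or-partial £3,000 increments; reduction = 17 × £250 = £4,250, leaving £2,750. Child Tax Credit: £165,850 is at or below the £268,600 threshold, so the full £3,015 applies. total £2,750 + £3,015 = £5,765
Aiyana (£178,550): Low-Income Housing Credit: income exceeds £117,500 by £61,050, which is 21 full-or-partial £3,000 increments; reduction = 21 × £250 = £5,250, leaving £1,750. Child Tax Credit: £178,550 is at or below the £268,600 threshold, so the full £3,015 applies. total £1,750 + £3,015 = £4,765
Difference: |£5,765 − £4,765| = £1,000.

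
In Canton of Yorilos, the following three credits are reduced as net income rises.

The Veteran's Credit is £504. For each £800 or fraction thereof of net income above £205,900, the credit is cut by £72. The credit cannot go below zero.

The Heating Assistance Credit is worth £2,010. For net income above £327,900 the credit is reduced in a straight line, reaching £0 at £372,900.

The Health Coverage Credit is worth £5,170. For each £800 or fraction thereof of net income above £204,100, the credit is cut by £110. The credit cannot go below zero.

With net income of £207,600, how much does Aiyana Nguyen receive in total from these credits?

£6,918

Veteran's Credit: income exceeds £205,900 by £1,700, which is 3 full-or-partial £800 increments; reduction = 3 × £72 = £216, leaving £288.
Heating Assistance Credit: £207,600 is at or below the £327,900 threshold, so the full £2,010 applies.
Health Coverage Credit: income exceeds £204,100 by £3,500, which is 5 full-or-partial £800 increments; reduction = 5 × £110 = £550, leaving £4,620.
Total: £288 + £2,010 + £4,620 = £6,918.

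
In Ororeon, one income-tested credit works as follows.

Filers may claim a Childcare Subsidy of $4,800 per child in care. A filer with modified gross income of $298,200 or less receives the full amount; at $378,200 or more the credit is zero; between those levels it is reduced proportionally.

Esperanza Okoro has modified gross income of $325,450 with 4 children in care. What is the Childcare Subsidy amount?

$12,660

Childcare Subsidy: base = 4 × $4,800 = $19,200. $325,450 is $27,250 into a $80,000 phase-out range, leaving 52,750/80,000 of the credit: $19,200 × 52,750/80,000 = $12,660.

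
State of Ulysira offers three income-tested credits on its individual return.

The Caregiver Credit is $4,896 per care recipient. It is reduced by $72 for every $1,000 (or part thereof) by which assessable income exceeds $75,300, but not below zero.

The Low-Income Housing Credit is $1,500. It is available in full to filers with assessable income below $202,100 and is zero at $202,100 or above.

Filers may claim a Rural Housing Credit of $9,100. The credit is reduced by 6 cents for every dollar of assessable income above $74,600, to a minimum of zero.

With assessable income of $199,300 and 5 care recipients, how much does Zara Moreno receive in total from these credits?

$18,670

Caregiver Credit: base = 5 × $4,896 = $24,480. income exceeds $75,300 by $124,000, which is 124 full-or-partial $1,000 increments; reduction = 124 × $72 = $8,928, leaving $15,552.
Low-Income Housing Credit: $199,300 is below the $202,100 cutoff, so the full $1,500 applies.
Rural Housing Credit: 6% of the $124,700 excess over $74,600 is $7,482; credit = $9,100 − $7,482 = $1,618.
Total: $15,552 + $1,500 + $1,618 = $18,670.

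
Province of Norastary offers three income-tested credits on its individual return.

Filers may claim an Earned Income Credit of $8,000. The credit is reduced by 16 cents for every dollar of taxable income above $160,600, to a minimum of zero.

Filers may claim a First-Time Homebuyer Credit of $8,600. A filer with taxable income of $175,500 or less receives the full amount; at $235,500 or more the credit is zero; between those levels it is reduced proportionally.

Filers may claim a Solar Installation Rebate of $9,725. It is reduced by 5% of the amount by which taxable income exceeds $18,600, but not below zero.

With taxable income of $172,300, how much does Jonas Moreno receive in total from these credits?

Earned Income Credit: 16% of the $11,700 excess over $160,600 is $1,872; credit = $8,000 − $1,872 = $6,128.
First-Time Homebuyer Credit: $172,300 is at or below the $175,500 threshold, so the full $8,600 applies.
Solar Installation Rebate: 5% of the $153,700 excess over $18,600 is $7,685; credit = $9,725 − $7,685 = $2,040.
Total: $6,128 + $8,600 + $2,040 = $16,768.

$16,768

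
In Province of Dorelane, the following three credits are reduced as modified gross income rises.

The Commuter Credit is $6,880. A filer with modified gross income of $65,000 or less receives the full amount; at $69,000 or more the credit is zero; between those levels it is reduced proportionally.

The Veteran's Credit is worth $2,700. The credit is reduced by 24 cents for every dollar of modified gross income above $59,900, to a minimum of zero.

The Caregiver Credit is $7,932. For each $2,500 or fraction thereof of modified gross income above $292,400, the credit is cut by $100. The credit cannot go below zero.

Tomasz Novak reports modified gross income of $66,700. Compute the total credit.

Commuter Credit: $66,700 is $1,700 into a $4,000 phase-out range, leaving 2,300/4,000 of the credit: $6,880 × 2,300/4,000 = $3,956.
Veteran's Credit: 24% of the $6,800 excess over $59,900 is $1,632; credit = $2,700 − $1,632 = $1,068.
Caregiver Credit: $66,700 is at or below the $292,400 threshold, so the full $7,932 applies.
Total: $3,956 + $1,068 + $7,932 = $12,956.

$12,956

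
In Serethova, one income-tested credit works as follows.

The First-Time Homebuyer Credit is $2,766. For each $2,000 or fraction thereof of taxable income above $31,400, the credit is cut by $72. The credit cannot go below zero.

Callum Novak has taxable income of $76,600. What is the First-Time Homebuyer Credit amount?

$1,110

First-Time Homebuyer Credit: income exceeds $31,400 by $45,200, which is 23 full-or-partial $2,000 increments; reduction = 23 × $72 = $1,656, leaving $1,110.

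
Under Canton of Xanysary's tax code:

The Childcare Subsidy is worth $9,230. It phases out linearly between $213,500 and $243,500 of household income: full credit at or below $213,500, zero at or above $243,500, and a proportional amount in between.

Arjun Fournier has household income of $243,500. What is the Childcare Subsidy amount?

$0

Childcare Subsidy: $243,500 is at or above $243,500, so the credit is $0.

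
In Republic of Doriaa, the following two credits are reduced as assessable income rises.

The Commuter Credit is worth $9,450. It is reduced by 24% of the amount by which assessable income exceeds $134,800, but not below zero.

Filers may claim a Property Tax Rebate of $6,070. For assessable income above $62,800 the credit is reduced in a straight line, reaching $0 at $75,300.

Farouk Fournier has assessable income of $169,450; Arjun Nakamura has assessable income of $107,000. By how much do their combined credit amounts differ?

Farouk ($169,450): Commuter Credit: 24% of the $34,650 excess over $134,800 is $8,316; credit = $9,450 − $8,316 = $1,134. Property Tax Rebate: $169,450 is at or above $75,300, so the credit is $0. total $1,134 + $0 = $1,134
Arjun ($107,000): Commuter Credit: $107,000 is at or below the $134,800 threshold, so the full $9,450 applies. Property Tax Rebate: $107,000 is at or above $75,300, so the credit is $0. total $9,450 + $0 = $9,450
Difference: |$1,134 − $9,450| = $8,316.

$8,316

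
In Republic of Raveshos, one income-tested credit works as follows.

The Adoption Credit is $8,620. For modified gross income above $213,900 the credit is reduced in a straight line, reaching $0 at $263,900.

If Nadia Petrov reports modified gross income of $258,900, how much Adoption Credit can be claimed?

$862

Adoption Credit: $258,900 is $45,000 into a $50,000 phase-out range, leaving 5,000/50,000 of the credit: $8,620 × 5,000/50,000 = $862.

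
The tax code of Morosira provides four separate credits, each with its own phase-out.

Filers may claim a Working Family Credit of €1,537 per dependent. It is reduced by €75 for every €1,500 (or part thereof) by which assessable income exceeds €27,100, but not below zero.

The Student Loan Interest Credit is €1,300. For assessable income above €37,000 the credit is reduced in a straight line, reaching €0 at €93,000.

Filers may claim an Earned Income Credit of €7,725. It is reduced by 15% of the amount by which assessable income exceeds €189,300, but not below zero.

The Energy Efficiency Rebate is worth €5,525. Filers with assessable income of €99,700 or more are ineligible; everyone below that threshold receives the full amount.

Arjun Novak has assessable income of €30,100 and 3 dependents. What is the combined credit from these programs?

Working Family Credit: base = 3 × €1,537 = €4,611. income exceeds €27,100 by €3,000, which is 2 full-or-partial €1,500 increments; reduction = 2 × €75 = €150, leaving €4,461.
Student Loan Interest Credit: €30,100 is at or below the €37,000 threshold, so the full €1,300 applies.
Earned Income Credit: €30,100 is at or below the €189,300 threshold, so the full €7,725 applies.
Energy Efficiency Rebate: €30,100 is below the €99,700 cutoff, so the full €5,525 applies.
Total: €4,461 + €1,300 + €7,725 + €5,525 = €19,011.

€19,011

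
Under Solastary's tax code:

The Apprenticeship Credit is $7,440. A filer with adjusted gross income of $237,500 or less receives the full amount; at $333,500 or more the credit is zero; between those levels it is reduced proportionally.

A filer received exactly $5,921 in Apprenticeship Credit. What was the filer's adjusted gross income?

$5,921 is 5,921/7,440 of the full $7,440, so 1,519/7,440 of the $96,000 range has been used: income = $237,500 + $96,000 × 1,519/7,440 = $257,100.

$257,100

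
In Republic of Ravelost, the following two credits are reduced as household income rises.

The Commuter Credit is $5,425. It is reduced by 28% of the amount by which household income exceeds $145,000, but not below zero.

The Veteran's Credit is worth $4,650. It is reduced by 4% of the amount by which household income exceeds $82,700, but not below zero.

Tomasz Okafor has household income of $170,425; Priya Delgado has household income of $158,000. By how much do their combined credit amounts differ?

Tomasz ($170,425): Commuter Credit: 28% of the $25,425 excess over $145,000 is $7,119 ≥ base, so the credit is $0. Veteran's Credit: 4% of the $87,725 excess over $82,700 is $3,509; credit = $4,650 − $3,509 = $1,141. total $0 + $1,141 = $1,141
Priya ($158,000): Commuter Credit: 28% of the $13,000 excess over $145,000 is $3,640; credit = $5,425 − $3,640 = $1,785. Veteran's Credit: 4% of the $75,300 excess over $82,700 is $3,012; credit = $4,650 − $3,012 = $1,638. total $1,785 + $1,638 = $3,423
Difference: |$1,141 − $3,423| = $2,282.

$2,282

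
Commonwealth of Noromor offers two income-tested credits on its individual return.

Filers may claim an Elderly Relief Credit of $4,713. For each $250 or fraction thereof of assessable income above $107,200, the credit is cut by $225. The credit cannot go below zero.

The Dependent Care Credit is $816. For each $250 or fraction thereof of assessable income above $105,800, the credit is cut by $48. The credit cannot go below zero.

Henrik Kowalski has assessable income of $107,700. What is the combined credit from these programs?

$4,695

Elderly Relief Credit: income exceeds $107,200 by $500, which is 2 full-or-partial $250 increments; reduction = 2 × $225 = $450, leaving $4,263.
Dependent Care Credit: income exceeds $105,800 by $1,900, which is 8 full-or-partial $250 increments; reduction = 8 × $48 = $384, leaving $432.
Total: $4,263 + $432 = $4,695.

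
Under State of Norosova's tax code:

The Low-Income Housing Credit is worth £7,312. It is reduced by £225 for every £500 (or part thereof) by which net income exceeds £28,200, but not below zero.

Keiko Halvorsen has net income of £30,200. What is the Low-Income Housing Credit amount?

£6,412

Low-Income Housing Credit: income exceeds £28,200 by £2,000, which is 4 full-or-partial £500 increments; reduction = 4 × £225 = £900, leaving £6,412.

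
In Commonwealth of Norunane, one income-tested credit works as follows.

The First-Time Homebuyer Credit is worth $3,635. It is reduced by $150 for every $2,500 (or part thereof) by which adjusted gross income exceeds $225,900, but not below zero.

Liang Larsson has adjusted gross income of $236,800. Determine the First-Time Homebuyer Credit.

$2,885

First-Time Homebuyer Credit: income exceeds $225,900 by $10,900, which is 5 full-or-partial $2,500 increments; reduction = 5 × $150 = $750, leaving $2,885.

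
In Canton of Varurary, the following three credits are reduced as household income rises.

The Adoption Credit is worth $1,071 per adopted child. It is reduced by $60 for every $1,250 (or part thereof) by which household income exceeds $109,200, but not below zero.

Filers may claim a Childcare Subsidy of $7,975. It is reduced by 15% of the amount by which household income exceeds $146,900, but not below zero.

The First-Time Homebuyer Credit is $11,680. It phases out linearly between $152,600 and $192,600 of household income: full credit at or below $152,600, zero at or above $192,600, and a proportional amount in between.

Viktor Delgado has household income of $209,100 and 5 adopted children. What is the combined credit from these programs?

Adoption Credit: base = 5 × $1,071 = $5,355. income exceeds $109,200 by $99,900, which is 80 full-or-partial $1,250 increments; reduction = 80 × $60 = $4,800, leaving $555.
Childcare Subsidy: 15% of the $62,200 excess over $146,900 is $9,330 ≥ base, so the credit is $0.
First-Time Homebuyer Credit: $209,100 is at or above $192,600, so the credit is $0.
Total: $555 + $0 + $0 = $555.

$555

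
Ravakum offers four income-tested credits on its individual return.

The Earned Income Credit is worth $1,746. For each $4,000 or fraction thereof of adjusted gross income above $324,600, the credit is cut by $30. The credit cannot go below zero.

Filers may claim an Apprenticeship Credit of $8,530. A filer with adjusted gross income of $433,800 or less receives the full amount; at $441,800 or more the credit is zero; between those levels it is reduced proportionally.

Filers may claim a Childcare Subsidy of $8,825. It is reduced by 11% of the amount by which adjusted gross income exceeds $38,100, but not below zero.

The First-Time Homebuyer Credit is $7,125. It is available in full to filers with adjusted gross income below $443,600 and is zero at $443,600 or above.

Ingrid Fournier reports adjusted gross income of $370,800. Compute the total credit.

$17,041

Earned Income Credit: income exceeds $324,600 by $46,200, which is 12 full-or-partial $4,000 increments; reduction = 12 × $30 = $360, leaving $1,386.
Apprenticeship Credit: $370,800 is at or below the $433,800 threshold, so the full $8,530 applies.
Childcare Subsidy: 11% of the $332,700 excess over $38,100 is $36,597 ≥ base, so the credit is $0.
First-Time Homebuyer Credit: $370,800 is below the $443,600 cutoff, so the full $7,125 applies.
Total: $1,386 + $8,530 + $0 + $7,125 = $17,041.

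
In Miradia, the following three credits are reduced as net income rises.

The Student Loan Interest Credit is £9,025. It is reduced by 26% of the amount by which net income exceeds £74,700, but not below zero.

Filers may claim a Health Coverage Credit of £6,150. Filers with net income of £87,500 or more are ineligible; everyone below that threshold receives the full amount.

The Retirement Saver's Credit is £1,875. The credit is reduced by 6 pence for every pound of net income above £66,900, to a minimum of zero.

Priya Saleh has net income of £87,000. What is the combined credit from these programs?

Student Loan Interest Credit: 26% of the £12,300 excess over £74,700 is £3,198; credit = £9,025 − £3,198 = £5,827.
Health Coverage Credit: £87,000 is below the £87,500 cutoff, so the full £6,150 applies.
Retirement Saver's Credit: 6% of the £20,100 excess over £66,900 is £1,206; credit = £1,875 − £1,206 = £669.
Total: £5,827 + £6,150 + £669 = £12,646.

£12,646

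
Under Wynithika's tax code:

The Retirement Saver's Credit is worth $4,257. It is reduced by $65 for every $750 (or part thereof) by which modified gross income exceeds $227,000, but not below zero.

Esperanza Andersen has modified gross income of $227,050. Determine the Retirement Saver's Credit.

$4,192

Retirement Saver's Credit: income exceeds $227,000 by $50, which is 1 full-or-partial $750 increment; reduction = 1 × $65 = $65, leaving $4,192.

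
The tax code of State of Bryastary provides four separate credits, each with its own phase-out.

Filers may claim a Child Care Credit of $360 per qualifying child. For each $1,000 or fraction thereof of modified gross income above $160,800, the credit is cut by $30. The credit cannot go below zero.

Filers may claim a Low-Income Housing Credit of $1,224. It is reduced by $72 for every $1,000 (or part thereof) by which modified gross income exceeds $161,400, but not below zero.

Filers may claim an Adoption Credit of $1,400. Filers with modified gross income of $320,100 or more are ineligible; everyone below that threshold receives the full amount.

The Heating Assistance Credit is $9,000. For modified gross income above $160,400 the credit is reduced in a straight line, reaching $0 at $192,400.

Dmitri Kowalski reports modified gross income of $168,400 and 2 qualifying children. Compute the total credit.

$9,350

Child Care Credit: base = 2 × $360 = $720. income exceeds $160,800 by $7,600, which is 8 full-or-partial $1,000 increments; reduction = 8 × $30 = $240, leaving $480.
Low-Income Housing Credit: income exceeds $161,400 by $7,000, which is 7 full-or-partial $1,000 increments; reduction = 7 × $72 = $504, leaving $720.
Adoption Credit: $168,400 is below the $320,100 cutoff, so the full $1,400 applies.
Heating Assistance Credit: $168,400 is $8,000 into a $32,000 phase-out range, leaving 24,000/32,000 of the credit: $9,000 × 24,000/32,000 = $6,750.
Total: $480 + $720 + $1,400 + $6,750 = $9,350.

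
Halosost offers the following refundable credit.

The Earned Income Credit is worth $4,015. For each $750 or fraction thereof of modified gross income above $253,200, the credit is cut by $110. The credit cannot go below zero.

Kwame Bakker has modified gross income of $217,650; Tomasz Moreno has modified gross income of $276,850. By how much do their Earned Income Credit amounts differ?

Kwame ($217,650): Earned Income Credit: $217,650 is at or below the $253,200 threshold, so the full $4,015 applies.
Tomasz ($276,850): Earned Income Credit: income exceeds $253,200 by $23,650, which is 32 full-or-partial $750 increments; reduction = 32 × $110 = $3,520, leaving $495.
Difference: |$4,015 − $495| = $3,520.

$3,520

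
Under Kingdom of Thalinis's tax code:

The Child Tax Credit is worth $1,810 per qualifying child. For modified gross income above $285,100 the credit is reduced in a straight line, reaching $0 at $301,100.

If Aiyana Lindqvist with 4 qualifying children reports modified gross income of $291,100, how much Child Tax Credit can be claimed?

$4,525

Child Tax Credit: base = 4 × $1,810 = $7,240. $291,100 is $6,000 into a $16,000 phase-out range, leaving 10,000/16,000 of the credit: $7,240 × 10,000/16,000 = $4,525.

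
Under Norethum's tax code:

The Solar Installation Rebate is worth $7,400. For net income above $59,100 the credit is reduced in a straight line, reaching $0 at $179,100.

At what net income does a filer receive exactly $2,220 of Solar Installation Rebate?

$2,220 is 2,220/7,400 of the full $7,400, so 5,180/7,400 of the $120,000 range has been used: income = $59,100 + $120,000 × 5,180/7,400 = $143,100.

$143,100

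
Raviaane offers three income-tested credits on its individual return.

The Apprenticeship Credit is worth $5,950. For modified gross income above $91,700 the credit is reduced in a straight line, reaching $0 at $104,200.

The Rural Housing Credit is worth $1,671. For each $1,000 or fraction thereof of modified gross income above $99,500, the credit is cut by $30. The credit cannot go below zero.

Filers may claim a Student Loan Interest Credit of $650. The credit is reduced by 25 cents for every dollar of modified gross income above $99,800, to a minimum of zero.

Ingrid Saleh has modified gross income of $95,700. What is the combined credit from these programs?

Apprenticeship Credit: $95,700 is $4,000 into a $12,500 phase-out range, leaving 8,500/12,500 of the credit: $5,950 × 8,500/12,500 = $4,046.
Rural Housing Credit: $95,700 is at or below the $99,500 threshold, so the full $1,671 applies.
Student Loan Interest Credit: $95,700 is at or below the $99,800 threshold, so the full $650 applies.
Total: $4,046 + $1,671 + $650 = $6,367.

$6,367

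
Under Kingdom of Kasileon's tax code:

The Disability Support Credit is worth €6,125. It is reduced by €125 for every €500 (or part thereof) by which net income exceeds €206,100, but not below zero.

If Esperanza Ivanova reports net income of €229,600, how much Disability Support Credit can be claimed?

Disability Support Credit: income exceeds €206,100 by €23,500, which is 47 full-or-partial €500 increments; reduction = 47 × €125 = €5,875, leaving €250.

€250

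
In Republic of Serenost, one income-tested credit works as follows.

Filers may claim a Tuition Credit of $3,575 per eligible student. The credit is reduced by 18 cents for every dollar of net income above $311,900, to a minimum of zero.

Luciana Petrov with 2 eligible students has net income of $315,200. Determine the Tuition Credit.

Tuition Credit: base = 2 × $3,575 = $7,150. 18% of the $3,300 excess over $311,900 is $594; credit = $7,150 − $594 = $6,556.

$6,556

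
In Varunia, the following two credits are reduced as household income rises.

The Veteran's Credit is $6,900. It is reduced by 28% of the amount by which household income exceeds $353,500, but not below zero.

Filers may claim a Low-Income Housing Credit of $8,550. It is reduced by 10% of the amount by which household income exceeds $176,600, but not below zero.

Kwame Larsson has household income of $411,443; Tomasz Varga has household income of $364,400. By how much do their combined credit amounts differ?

Kwame ($411,443): Veteran's Credit: 28% of the $57,943 excess over $353,500 is $16,224.04 ≥ base, so the credit is $0. Low-Income Housing Credit: 10% of the $234,843 excess over $176,600 is $23,484.30 ≥ base, so the credit is $0. total $0 + $0 = $0
Tomasz ($364,400): Veteran's Credit: 28% of the $10,900 excess over $353,500 is $3,052; credit = $6,900 − $3,052 = $3,848. Low-Income Housing Credit: 10% of the $187,800 excess over $176,600 is $18,780 ≥ base, so the credit is $0. total $3,848 + $0 = $3,848
Difference: |$0 − $3,848| = $3,848.

$3,848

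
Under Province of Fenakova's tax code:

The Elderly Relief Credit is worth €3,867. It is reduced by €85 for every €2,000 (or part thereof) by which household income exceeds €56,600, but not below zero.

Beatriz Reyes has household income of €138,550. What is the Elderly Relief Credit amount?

Elderly Relief Credit: income exceeds €56,600 by €81,950, which is 41 full-or-partial €2,000 increments; reduction = 41 × €85 = €3,485, leaving €382.

€382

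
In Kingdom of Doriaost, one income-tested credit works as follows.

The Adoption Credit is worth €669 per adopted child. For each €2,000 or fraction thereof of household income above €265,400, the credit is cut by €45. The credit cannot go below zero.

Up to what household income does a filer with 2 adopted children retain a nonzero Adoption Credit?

€323,400

Full credit = 2 × €669 = €1,338.
After 29 increments the reduction is 29 × €45 = €1,305, leaving €33; one more increment wipes it out. Increment 29 ends at excess 29 × €2,000 = €58,000, so the highest qualifying income is €265,400 + €58,000 = €323,400.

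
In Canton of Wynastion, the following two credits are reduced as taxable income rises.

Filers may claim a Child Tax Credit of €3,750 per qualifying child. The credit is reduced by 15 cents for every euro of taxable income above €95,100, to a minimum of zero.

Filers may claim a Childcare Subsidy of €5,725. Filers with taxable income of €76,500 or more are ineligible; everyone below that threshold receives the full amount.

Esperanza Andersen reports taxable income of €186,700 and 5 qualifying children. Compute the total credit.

Child Tax Credit: base = 5 × €3,750 = €18,750. 15% of the €91,600 excess over €95,100 is €13,740; credit = €18,750 − €13,740 = €5,010.
Childcare Subsidy: €186,700 meets or exceeds the €76,500 cutoff, so the credit is €0.
Total: €5,010 + €0 = €5,010.

€5,010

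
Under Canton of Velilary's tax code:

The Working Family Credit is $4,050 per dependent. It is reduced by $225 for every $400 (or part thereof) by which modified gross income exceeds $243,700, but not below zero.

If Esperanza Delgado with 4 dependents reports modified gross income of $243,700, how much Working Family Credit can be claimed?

Working Family Credit: base = 4 × $4,050 = $16,200. $243,700 is at or below the $243,700 threshold, so the full $16,200 applies.

$16,200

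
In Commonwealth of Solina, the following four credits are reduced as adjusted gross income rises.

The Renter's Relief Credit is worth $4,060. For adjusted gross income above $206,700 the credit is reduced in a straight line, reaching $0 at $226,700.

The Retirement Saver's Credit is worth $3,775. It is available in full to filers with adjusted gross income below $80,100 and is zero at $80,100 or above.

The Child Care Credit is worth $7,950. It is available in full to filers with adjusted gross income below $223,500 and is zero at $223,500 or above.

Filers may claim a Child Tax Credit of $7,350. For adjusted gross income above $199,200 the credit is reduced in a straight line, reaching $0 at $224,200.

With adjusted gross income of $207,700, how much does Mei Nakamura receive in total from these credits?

Renter's Relief Credit: $207,700 is $1,000 into a $20,000 phase-out range, leaving 19,000/20,000 of the credit: $4,060 × 19,000/20,000 = $3,857.
Retirement Saver's Credit: $207,700 meets or exceeds the $80,100 cutoff, so the credit is $0.
Child Care Credit: $207,700 is below the $223,500 cutoff, so the full $7,950 applies.
Child Tax Credit: $207,700 is $8,500 into a $25,000 phase-out range, leaving 16,500/25,000 of the credit: $7,350 × 16,500/25,000 = $4,851.
Total: $3,857 + $0 + $7,950 + $4,851 = $16,658.

$16,658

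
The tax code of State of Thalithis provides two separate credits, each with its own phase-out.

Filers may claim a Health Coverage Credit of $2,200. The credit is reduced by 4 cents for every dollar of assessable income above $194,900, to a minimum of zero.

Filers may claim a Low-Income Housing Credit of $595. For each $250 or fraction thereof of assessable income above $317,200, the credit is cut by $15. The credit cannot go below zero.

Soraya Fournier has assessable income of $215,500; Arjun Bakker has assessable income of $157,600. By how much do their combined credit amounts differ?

$824

Soraya ($215,500): Health Coverage Credit: 4% of the $20,600 excess over $194,900 is $824; credit = $2,200 − $824 = $1,376. Low-Income Housing Credit: $215,500 is at or below the $317,200 threshold, so the full $595 applies. total $1,376 + $595 = $1,971
Arjun ($157,600): Health Coverage Credit: $157,600 is at or below the $194,900 threshold, so the full $2,200 applies. Low-Income Housing Credit: $157,600 is at or below the $317,200 threshold, so the full $595 applies. total $2,200 + $595 = $2,795
Difference: |$1,971 − $2,795| = $824.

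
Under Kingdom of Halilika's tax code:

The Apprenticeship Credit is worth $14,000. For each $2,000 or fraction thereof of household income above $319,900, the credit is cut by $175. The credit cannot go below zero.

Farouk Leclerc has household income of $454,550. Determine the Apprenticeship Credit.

$2,100

Apprenticeship Credit: income exceeds $319,900 by $134,650, which is 68 full-or-partial $2,000 increments; reduction = 68 × $175 = $11,900, leaving $2,100.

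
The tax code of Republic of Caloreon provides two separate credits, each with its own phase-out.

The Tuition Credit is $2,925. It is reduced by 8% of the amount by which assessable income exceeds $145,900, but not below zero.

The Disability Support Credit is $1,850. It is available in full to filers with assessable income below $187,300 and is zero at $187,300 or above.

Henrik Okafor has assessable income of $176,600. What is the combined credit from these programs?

Tuition Credit: 8% of the $30,700 excess over $145,900 is $2,456; credit = $2,925 − $2,456 = $469.
Disability Support Credit: $176,600 is below the $187,300 cutoff, so the full $1,850 applies.
Total: $469 + $1,850 = $2,319.

$2,319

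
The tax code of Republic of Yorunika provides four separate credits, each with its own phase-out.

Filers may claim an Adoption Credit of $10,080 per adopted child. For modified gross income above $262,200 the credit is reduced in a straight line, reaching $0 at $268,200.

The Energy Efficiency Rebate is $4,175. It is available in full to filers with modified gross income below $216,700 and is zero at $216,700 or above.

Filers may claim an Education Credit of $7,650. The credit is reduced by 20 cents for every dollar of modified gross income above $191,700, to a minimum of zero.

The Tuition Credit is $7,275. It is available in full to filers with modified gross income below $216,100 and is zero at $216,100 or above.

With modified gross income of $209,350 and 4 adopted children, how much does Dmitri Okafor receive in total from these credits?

Adoption Credit: base = 4 × $10,080 = $40,320. $209,350 is at or below the $262,200 threshold, so the full $40,320 applies.
Energy Efficiency Rebate: $209,350 is below the $216,700 cutoff, so the full $4,175 applies.
Education Credit: 20% of the $17,650 excess over $191,700 is $3,530; credit = $7,650 − $3,530 = $4,120.
Tuition Credit: $209,350 is below the $216,100 cutoff, so the full $7,275 applies.
Total: $40,320 + $4,175 + $4,120 + $7,275 = $55,890.

$55,890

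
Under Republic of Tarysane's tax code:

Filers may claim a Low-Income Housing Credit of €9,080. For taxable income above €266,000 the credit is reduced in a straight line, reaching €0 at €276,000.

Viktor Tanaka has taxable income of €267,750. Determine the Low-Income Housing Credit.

Low-Income Housing Credit: €267,750 is €1,750 into a €10,000 phase-out range, leaving 8,250/10,000 of the credit: €9,080 × 8,250/10,000 = €7,491.

€7,491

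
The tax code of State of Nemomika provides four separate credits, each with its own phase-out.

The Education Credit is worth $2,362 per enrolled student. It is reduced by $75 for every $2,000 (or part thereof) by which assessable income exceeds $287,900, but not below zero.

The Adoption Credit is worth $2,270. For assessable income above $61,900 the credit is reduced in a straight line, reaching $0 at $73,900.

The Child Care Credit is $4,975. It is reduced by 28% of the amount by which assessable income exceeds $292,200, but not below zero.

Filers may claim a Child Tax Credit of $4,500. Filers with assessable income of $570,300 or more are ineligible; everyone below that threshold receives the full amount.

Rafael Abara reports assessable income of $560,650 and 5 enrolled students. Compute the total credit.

$6,035

Education Credit: base = 5 × $2,362 = $11,810. income exceeds $287,900 by $272,750, which is 137 full-or-partial $2,000 increments; reduction = 137 × $75 = $10,275, leaving $1,535.
Adoption Credit: $560,650 is at or above $73,900, so the credit is $0.
Child Care Credit: 28% of the $268,450 excess over $292,200 is $75,166 ≥ base, so the credit is $0.
Child Tax Credit: $560,650 is below the $570,300 cutoff, so the full $4,500 applies.
Total: $1,535 + $0 + $0 + $4,500 = $6,035.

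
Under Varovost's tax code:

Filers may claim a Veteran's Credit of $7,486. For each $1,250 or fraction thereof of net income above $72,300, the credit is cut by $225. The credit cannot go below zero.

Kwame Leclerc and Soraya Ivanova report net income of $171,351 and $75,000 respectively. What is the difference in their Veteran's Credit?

Kwame ($171,351): Veteran's Credit: income exceeds $72,300 by $99,051 → 80 increments × $225 = $18,000 ≥ base, so the credit is $0.
Soraya ($75,000): Veteran's Credit: income exceeds $72,300 by $2,700, which is 3 full-or-partial $1,250 increments; reduction = 3 × $225 = $675, leaving $6,811.
Difference: |$0 − $6,811| = $6,811.

$6,811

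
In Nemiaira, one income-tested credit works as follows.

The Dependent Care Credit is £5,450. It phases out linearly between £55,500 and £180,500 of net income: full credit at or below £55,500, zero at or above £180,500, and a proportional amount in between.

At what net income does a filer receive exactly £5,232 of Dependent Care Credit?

£60,500

£5,232 is 5,232/5,450 of the full £5,450, so 218/5,450 of the £125,000 range has been used: income = £55,500 + £125,000 × 218/5,450 = £60,500.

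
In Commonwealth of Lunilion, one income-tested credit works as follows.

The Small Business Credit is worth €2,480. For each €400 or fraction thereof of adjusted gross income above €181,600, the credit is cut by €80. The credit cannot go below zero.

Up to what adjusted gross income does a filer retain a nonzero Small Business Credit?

€193,600

After 30 increments the reduction is 30 × €80 = €2,400, leaving €80; one more increment wipes it out. Increment 30 ends at excess 30 × €400 = €12,000, so the highest qualifying income is €181,600 + €12,000 = €193,600.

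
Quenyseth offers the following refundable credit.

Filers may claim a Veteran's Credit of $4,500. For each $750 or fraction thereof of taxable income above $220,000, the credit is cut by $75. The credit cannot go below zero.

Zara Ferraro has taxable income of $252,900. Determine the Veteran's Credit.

$1,200

Veteran's Credit: income exceeds $220,000 by $32,900, which is 44 full-or-partial $750 increments; reduction = 44 × $75 = $3,300, leaving $1,200.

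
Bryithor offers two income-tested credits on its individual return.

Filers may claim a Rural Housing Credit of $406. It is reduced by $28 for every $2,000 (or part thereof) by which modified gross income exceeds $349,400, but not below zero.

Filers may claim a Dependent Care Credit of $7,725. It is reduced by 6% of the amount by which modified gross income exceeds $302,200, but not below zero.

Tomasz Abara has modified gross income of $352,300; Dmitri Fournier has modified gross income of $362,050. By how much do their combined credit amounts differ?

Tomasz ($352,300): Rural Housing Credit: income exceeds $349,400 by $2,900, which is 2 full-or-partial $2,000 increments; reduction = 2 × $28 = $56, leaving $350. Dependent Care Credit: 6% of the $50,100 excess over $302,200 is $3,006; credit = $7,725 − $3,006 = $4,719. total $350 + $4,719 = $5,069
Dmitri ($362,050): Rural Housing Credit: income exceeds $349,400 by $12,650, which is 7 full-or-partial $2,000 increments; reduction = 7 × $28 = $196, leaving $210. Dependent Care Credit: 6% of the $59,850 excess over $302,200 is $3,591; credit = $7,725 − $3,591 = $4,134. total $210 + $4,134 = $4,344
Difference: |$5,069 − $4,344| = $725.

$725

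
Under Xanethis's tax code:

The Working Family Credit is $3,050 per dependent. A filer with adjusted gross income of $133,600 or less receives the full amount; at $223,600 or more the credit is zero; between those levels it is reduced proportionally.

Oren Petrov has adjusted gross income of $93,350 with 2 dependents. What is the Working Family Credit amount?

$6,100

Working Family Credit: base = 2 × $3,050 = $6,100. $93,350 is at or below the $133,600 threshold, so the full $6,100 applies.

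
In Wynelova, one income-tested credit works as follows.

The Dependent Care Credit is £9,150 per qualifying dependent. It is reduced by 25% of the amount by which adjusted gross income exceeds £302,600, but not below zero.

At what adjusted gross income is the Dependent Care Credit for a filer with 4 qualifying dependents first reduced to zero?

Full credit = 4 × £9,150 = £36,600.
The credit falls by 25% of each pound above £302,600, so it reaches zero when the excess is £36,600 / 25% = £146,400: income = £302,600 + £146,400 = £449,000.

£449,000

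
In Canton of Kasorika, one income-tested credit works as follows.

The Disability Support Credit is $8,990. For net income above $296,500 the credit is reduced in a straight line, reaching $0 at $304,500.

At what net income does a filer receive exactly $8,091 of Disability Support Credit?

$297,300

$8,091 is 8,091/8,990 of the full $8,990, so 899/8,990 of the $8,000 range has been used: income = $296,500 + $8,000 × 899/8,990 = $297,300.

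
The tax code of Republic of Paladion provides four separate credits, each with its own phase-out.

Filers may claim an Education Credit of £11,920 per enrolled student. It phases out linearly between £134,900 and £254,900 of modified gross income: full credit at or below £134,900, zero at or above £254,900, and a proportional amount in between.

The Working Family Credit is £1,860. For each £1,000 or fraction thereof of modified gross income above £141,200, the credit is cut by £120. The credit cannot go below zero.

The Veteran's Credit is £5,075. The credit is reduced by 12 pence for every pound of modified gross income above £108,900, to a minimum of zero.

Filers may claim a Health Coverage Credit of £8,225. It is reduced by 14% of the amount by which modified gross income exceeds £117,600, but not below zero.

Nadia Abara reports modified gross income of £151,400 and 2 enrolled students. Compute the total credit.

£24,595

Education Credit: base = 2 × £11,920 = £23,840. £151,400 is £16,500 into a £120,000 phase-out range, leaving 103,500/120,000 of the credit: £23,840 × 103,500/120,000 = £20,562.
Working Family Credit: income exceeds £141,200 by £10,200, which is 11 full-or-partial £1,000 increments; reduction = 11 × £120 = £1,320, leaving £540.
Veteran's Credit: 12% of the £42,500 excess over £108,900 is £5,100 ≥ base, so the credit is £0.
Health Coverage Credit: 14% of the £33,800 excess over £117,600 is £4,732; credit = £8,225 − £4,732 = £3,493.
Total: £20,562 + £540 + £0 + £3,493 = £24,595.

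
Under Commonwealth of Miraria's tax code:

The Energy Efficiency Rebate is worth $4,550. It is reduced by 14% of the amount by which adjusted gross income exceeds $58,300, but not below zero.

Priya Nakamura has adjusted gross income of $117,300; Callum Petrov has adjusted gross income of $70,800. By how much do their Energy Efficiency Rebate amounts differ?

$2,800

Priya ($117,300): Energy Efficiency Rebate: 14% of the $59,000 excess over $58,300 is $8,260 ≥ base, so the credit is $0.
Callum ($70,800): Energy Efficiency Rebate: 14% of the $12,500 excess over $58,300 is $1,750; credit = $4,550 − $1,750 = $2,800.
Difference: |$0 − $2,800| = $2,800.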